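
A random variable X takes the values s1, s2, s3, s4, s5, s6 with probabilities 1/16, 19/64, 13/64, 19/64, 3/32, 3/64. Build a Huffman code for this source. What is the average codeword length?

2.3125 bits/symbol

Repeatedly combine the two least-probable nodes; the expected code length is the sum of the merged weights.
merge 3/64 + 1/16 → 7/64
merge 3/32 + 7/64 → 13/64
merge 13/64 + 13/64 → 13/32
merge 19/64 + 19/64 → 19/32
merge 13/32 + 19/32 → 1
L = 7/64 + 13/64 + 13/32 + 19/32 + 1 = 37/16 = 2.3125 bits/symbol.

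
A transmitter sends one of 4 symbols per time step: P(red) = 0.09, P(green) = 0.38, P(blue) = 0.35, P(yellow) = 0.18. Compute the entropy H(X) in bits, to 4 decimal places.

H = −Σ pᵢ log₂ pᵢ.
−0.09·log₂(0.09) = 0.3127
−0.38·log₂(0.38) = 0.5305
−0.35·log₂(0.35) = 0.5301
−0.18·log₂(0.18) = 0.4453
Sum ≈ 1.8185 → 1.8185 bits.

1.8185 bits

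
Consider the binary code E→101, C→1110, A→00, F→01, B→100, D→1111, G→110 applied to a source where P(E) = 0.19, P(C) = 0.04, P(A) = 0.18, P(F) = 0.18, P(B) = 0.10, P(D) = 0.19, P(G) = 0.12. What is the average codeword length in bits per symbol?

2.87 bits/symbol

L̄ = Σ pᵢ·ℓᵢ = 0.19·3 + 0.04·4 + 0.18·2 + 0.18·2 + 0.10·3 + 0.19·4 + 0.12·3 = 2.87 bits/symbol.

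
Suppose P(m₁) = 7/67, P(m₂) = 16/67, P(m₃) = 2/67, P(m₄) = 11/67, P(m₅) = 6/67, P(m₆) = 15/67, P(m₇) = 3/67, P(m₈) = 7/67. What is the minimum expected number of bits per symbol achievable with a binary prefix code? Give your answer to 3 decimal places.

2.776 bits/symbol

Repeatedly combine the two least-probable nodes; the expected code length is the sum of the merged weights.
merge 2/67 + 3/67 → 5/67
merge 5/67 + 6/67 → 11/67
merge 7/67 + 7/67 → 14/67
merge 11/67 + 11/67 → 22/67
merge 14/67 + 15/67 → 29/67
merge 16/67 + 22/67 → 38/67
merge 29/67 + 38/67 → 1
L = 5/67 + 11/67 + 14/67 + 22/67 + 29/67 + 38/67 + 1 = 186/67 ≈ 2.776 bits/symbol.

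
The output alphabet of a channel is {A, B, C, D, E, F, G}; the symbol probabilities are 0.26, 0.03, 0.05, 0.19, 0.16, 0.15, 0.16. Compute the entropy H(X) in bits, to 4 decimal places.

2.5850 bits

H = −Σ pᵢ log₂ pᵢ.
−0.26·log₂(0.26) = 0.5053
−0.03·log₂(0.03) = 0.1518
−0.05·log₂(0.05) = 0.2161
−0.19·log₂(0.19) = 0.4552
−0.16·log₂(0.16) = 0.4230
−0.15·log₂(0.15) = 0.4105
−0.16·log₂(0.16) = 0.4230
Sum ≈ 2.5850 → 2.5850 bits.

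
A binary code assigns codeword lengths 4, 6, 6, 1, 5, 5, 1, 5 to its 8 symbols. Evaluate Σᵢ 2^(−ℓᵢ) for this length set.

With common denominator 2^6 = 64: Σ 2^(−ℓᵢ) = 4/64 + 1/64 + 1/64 + 32/64 + 2/64 + 2/64 + 32/64 + 2/64 = 76/64 = 1.1875.

1.1875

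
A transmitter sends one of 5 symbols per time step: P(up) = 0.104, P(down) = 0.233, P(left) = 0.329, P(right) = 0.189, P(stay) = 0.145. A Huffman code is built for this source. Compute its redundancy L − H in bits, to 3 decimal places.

Entropy H = −Σ p log₂ p ≈ 2.2152 bits.
Huffman merges: 13/125+29/200→249/1000; 189/1000+233/1000→211/500; 249/1000+329/1000→289/500; 211/500+289/500→1. L = 2249/1000 ≈ 2.2490.
L − H = 2.2490 − 2.2152 = 0.034 bits.

0.034 bits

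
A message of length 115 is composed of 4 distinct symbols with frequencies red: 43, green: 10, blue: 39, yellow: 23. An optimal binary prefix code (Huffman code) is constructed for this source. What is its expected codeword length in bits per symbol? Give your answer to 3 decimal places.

Probabilities are the counts divided by 115.
Repeatedly combine the two least-probable nodes; the expected code length is the sum of the merged weights.
merge 2/23 + 1/5 → 33/115
merge 33/115 + 39/115 → 72/115
merge 43/115 + 72/115 → 1
L = 33/115 + 72/115 + 1 = 44/23 ≈ 1.913 bits/symbol.

1.913 bits/symbol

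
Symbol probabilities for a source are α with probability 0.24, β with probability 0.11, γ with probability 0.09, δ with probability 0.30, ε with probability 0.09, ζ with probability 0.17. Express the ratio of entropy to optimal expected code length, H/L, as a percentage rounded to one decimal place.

98.6%

Entropy H = −Σ p log₂ p ≈ 2.4254 bits.
Huffman merges: 9/100+9/100→9/50; 11/100+17/100→7/25; 9/50+6/25→21/50; 7/25+3/10→29/50; 21/50+29/50→1. L = 123/50 ≈ 2.4600.
Efficiency = H/L = 2.4254/2.4600 = 98.6%.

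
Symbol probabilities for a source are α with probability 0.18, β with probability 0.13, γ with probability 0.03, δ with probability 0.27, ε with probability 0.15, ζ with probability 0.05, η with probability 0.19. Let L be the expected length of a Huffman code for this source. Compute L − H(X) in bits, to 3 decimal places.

Entropy H = −Σ p log₂ p ≈ 2.5716 bits.
Huffman merges: 3/100+1/20→2/25; 2/25+13/100→21/100; 3/20+9/50→33/100; 19/100+21/100→2/5; 27/100+33/100→3/5; 2/5+3/5→1. L = 131/50 ≈ 2.6200.
L − H = 2.6200 − 2.5716 = 0.048 bits.

0.048 bits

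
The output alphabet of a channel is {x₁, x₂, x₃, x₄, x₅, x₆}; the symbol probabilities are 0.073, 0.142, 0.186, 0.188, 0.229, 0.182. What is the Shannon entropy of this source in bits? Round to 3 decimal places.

H = −Σ pᵢ log₂ pᵢ.
−0.073·log₂(0.073) = 0.2756
−0.142·log₂(0.142) = 0.3999
−0.186·log₂(0.186) = 0.4514
−0.188·log₂(0.188) = 0.4533
−0.229·log₂(0.229) = 0.4870
−0.182·log₂(0.182) = 0.4474
Sum ≈ 2.5145 → 2.515 bits.

2.515 bits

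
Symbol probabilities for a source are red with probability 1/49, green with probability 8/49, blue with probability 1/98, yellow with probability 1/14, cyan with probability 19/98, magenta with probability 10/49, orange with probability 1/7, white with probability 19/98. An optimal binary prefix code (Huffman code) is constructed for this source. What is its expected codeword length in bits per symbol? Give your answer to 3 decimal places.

Repeatedly combine the two least-probable nodes; the expected code length is the sum of the merged weights.
merge 1/98 + 1/49 → 3/98
merge 3/98 + 1/14 → 5/49
merge 5/49 + 1/7 → 12/49
merge 8/49 + 19/98 → 5/14
merge 19/98 + 10/49 → 39/98
merge 12/49 + 5/14 → 59/98
merge 39/98 + 59/98 → 1
L = 3/98 + 5/49 + 12/49 + 5/14 + 39/98 + 59/98 + 1 = 134/49 ≈ 2.735 bits/symbol.

2.735 bits/symbol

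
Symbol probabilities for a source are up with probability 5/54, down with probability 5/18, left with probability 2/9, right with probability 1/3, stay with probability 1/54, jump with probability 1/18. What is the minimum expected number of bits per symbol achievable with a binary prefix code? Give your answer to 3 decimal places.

2.241 bits/symbol

Repeatedly combine the two least-probable nodes; the expected code length is the sum of the merged weights.
merge 1/54 + 1/18 → 2/27
merge 2/27 + 5/54 → 1/6
merge 1/6 + 2/9 → 7/18
merge 5/18 + 1/3 → 11/18
merge 7/18 + 11/18 → 1
L = 2/27 + 1/6 + 7/18 + 11/18 + 1 = 121/54 ≈ 2.241 bits/symbol.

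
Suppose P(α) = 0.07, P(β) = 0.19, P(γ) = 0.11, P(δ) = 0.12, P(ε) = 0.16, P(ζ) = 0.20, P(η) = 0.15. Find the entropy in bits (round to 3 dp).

H = −Σ pᵢ log₂ pᵢ.
−0.07·log₂(0.07) = 0.2686
−0.19·log₂(0.19) = 0.4552
−0.11·log₂(0.11) = 0.3503
−0.12·log₂(0.12) = 0.3671
−0.16·log₂(0.16) = 0.4230
−0.20·log₂(0.20) = 0.4644
−0.15·log₂(0.15) = 0.4105
Sum ≈ 2.7391 → 2.739 bits.

2.739 bits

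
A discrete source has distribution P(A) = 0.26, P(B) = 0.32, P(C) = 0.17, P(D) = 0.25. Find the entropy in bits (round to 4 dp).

1.9659 bits

H = −Σ pᵢ log₂ pᵢ.
−0.26·log₂(0.26) = 0.5053
−0.32·log₂(0.32) = 0.5260
−0.17·log₂(0.17) = 0.4346
−0.25·log₂(0.25) = 0.5000
Sum ≈ 1.9659 → 1.9659 bits.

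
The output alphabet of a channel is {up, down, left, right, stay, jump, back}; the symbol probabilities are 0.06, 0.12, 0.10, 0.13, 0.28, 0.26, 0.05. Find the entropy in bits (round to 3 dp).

H = −Σ pᵢ log₂ pᵢ.
−0.06·log₂(0.06) = 0.2435
−0.12·log₂(0.12) = 0.3671
−0.10·log₂(0.10) = 0.3322
−0.13·log₂(0.13) = 0.3826
−0.28·log₂(0.28) = 0.5142
−0.26·log₂(0.26) = 0.5053
−0.05·log₂(0.05) = 0.2161
Sum ≈ 2.5610 → 2.561 bits.

2.561 bits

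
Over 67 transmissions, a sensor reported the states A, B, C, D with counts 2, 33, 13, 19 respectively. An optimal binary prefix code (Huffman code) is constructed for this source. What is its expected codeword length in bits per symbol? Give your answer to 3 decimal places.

1.731 bits/symbol

Probabilities are the counts divided by 67.
Repeatedly combine the two least-probable nodes; the expected code length is the sum of the merged weights.
merge 2/67 + 13/67 → 15/67
merge 15/67 + 19/67 → 34/67
merge 33/67 + 34/67 → 1
L = 15/67 + 34/67 + 1 = 116/67 ≈ 1.731 bits/symbol.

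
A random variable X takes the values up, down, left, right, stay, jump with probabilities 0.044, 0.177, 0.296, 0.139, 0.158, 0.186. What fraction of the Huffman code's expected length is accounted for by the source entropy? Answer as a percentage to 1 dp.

Entropy H = −Σ p log₂ p ≈ 2.4280 bits.
Huffman merges: 11/250+139/1000→183/1000; 79/500+177/1000→67/200; 183/1000+93/500→369/1000; 37/125+67/200→631/1000; 369/1000+631/1000→1. L = 1259/500 ≈ 2.5180.
Efficiency = H/L = 2.4280/2.5180 = 96.4%.

96.4%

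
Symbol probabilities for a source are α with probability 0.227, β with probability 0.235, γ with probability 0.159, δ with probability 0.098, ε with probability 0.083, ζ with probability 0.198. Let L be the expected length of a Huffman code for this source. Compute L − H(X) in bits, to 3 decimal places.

0.034 bits

Entropy H = −Σ p log₂ p ≈ 2.4874 bits.
Huffman merges: 83/1000+49/500→181/1000; 159/1000+181/1000→17/50; 99/500+227/1000→17/40; 47/200+17/50→23/40; 17/40+23/40→1. L = 2521/1000 ≈ 2.5210.
L − H = 2.5210 − 2.4874 = 0.034 bits.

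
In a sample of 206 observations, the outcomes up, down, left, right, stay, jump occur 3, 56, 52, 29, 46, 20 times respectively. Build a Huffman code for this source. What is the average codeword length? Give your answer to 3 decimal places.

Probabilities are the counts divided by 206.
Repeatedly combine the two least-probable nodes; the expected code length is the sum of the merged weights.
merge 3/206 + 10/103 → 23/206
merge 23/206 + 29/206 → 26/103
merge 23/103 + 26/103 → 49/103
merge 26/103 + 28/103 → 54/103
merge 49/103 + 54/103 → 1
L = 23/206 + 26/103 + 49/103 + 54/103 + 1 = 487/206 ≈ 2.364 bits/symbol.

2.364 bits/symbol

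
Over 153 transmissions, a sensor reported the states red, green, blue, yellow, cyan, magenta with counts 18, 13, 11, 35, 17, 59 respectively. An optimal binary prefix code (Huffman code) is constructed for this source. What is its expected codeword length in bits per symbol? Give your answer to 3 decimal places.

2.386 bits/symbol

Probabilities are the counts divided by 153.
Repeatedly combine the two least-probable nodes; the expected code length is the sum of the merged weights.
merge 11/153 + 13/153 → 8/51
merge 1/9 + 2/17 → 35/153
merge 8/51 + 35/153 → 59/153
merge 35/153 + 59/153 → 94/153
merge 59/153 + 94/153 → 1
L = 8/51 + 35/153 + 59/153 + 94/153 + 1 = 365/153 ≈ 2.386 bits/symbol.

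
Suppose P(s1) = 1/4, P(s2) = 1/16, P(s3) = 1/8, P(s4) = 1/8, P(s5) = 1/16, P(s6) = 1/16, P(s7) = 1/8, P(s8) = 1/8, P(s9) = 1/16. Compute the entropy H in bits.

3 bits

Each probability is a power of 1/2, so log₂(1/p) is an integer.
H = Σ p·log₂(1/p) = 1/4·2 + 1/16·4 + 1/8·3 + 1/8·3 + 1/16·4 + 1/16·4 + 1/8·3 + 1/8·3 + 1/16·4 = 3 bits.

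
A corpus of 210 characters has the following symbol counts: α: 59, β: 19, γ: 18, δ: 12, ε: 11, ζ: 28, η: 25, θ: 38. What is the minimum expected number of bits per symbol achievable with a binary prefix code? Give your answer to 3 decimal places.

Probabilities are the counts divided by 210.
Repeatedly combine the two least-probable nodes; the expected code length is the sum of the merged weights.
merge 11/210 + 2/35 → 23/210
merge 3/35 + 19/210 → 37/210
merge 23/210 + 5/42 → 8/35
merge 2/15 + 37/210 → 13/42
merge 19/105 + 8/35 → 43/105
merge 59/210 + 13/42 → 62/105
merge 43/105 + 62/105 → 1
L = 23/210 + 37/210 + 8/35 + 13/42 + 43/105 + 62/105 + 1 = 593/210 ≈ 2.824 bits/symbol.

2.824 bits/symbol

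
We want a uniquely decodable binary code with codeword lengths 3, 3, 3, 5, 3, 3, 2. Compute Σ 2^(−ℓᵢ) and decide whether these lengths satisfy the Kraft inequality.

With common denominator 2^5 = 32: Σ 2^(−ℓᵢ) = 4/32 + 4/32 + 4/32 + 1/32 + 4/32 + 4/32 + 8/32 = 29/32 = 0.90625.
Kraft's inequality requires Σ ≤ 1; here Σ = 0.90625 ≤ 1, so such a prefix code exists.

0.90625; yes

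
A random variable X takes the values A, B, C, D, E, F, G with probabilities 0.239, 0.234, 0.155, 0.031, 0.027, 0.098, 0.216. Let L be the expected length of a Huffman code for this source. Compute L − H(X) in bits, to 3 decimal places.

0.022 bits

Entropy H = −Σ p log₂ p ≈ 2.5028 bits.
Huffman merges: 27/1000+31/1000→29/500; 29/500+49/500→39/250; 31/200+39/250→311/1000; 27/125+117/500→9/20; 239/1000+311/1000→11/20; 9/20+11/20→1. L = 101/40 ≈ 2.5250.
L − H = 2.5250 − 2.5028 = 0.022 bits.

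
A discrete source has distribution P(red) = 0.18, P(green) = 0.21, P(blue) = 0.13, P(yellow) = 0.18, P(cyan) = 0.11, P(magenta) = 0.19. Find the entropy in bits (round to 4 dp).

H = −Σ pᵢ log₂ pᵢ.
−0.18·log₂(0.18) = 0.4453
−0.21·log₂(0.21) = 0.4728
−0.13·log₂(0.13) = 0.3826
−0.18·log₂(0.18) = 0.4453
−0.11·log₂(0.11) = 0.3503
−0.19·log₂(0.19) = 0.4552
Sum ≈ 2.5516 → 2.5516 bits.

2.5516 bits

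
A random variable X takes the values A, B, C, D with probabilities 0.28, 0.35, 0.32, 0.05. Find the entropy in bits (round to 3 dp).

1.786 bits

H = −Σ pᵢ log₂ pᵢ.
−0.28·log₂(0.28) = 0.5142
−0.35·log₂(0.35) = 0.5301
−0.32·log₂(0.32) = 0.5260
−0.05·log₂(0.05) = 0.2161
Sum ≈ 1.7865 → 1.786 bits.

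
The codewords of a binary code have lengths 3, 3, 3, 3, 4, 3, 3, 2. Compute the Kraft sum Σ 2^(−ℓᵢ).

With common denominator 2^4 = 16: Σ 2^(−ℓᵢ) = 2/16 + 2/16 + 2/16 + 2/16 + 1/16 + 2/16 + 2/16 + 4/16 = 17/16 = 1.0625.

1.0625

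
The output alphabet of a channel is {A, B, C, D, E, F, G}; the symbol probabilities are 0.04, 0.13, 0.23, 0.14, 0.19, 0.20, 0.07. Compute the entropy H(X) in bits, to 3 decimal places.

H = −Σ pᵢ log₂ pᵢ.
−0.04·log₂(0.04) = 0.1858
−0.13·log₂(0.13) = 0.3826
−0.23·log₂(0.23) = 0.4877
−0.14·log₂(0.14) = 0.3971
−0.19·log₂(0.19) = 0.4552
−0.20·log₂(0.20) = 0.4644
−0.07·log₂(0.07) = 0.2686
Sum ≈ 2.6413 → 2.641 bits.

2.641 bits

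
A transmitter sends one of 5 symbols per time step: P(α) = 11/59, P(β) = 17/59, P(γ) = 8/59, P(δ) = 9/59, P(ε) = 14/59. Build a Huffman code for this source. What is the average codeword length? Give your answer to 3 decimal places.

Repeatedly combine the two least-probable nodes; the expected code length is the sum of the merged weights.
merge 8/59 + 9/59 → 17/59
merge 11/59 + 14/59 → 25/59
merge 17/59 + 17/59 → 34/59
merge 25/59 + 34/59 → 1
L = 17/59 + 25/59 + 34/59 + 1 = 135/59 ≈ 2.288 bits/symbol.

2.288 bits/symbol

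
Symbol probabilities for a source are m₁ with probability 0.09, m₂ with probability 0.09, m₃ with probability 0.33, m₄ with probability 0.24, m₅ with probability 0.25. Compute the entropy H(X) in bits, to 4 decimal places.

H = −Σ pᵢ log₂ pᵢ.
−0.09·log₂(0.09) = 0.3127
−0.09·log₂(0.09) = 0.3127
−0.33·log₂(0.33) = 0.5278
−0.24·log₂(0.24) = 0.4941
−0.25·log₂(0.25) = 0.5000
Sum ≈ 2.1473 → 2.1473 bits.

2.1473 bits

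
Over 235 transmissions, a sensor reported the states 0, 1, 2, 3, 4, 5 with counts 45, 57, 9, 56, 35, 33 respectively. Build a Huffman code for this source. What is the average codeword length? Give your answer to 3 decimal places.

Probabilities are the counts divided by 235.
Repeatedly combine the two least-probable nodes; the expected code length is the sum of the merged weights.
merge 9/235 + 33/235 → 42/235
merge 7/47 + 42/235 → 77/235
merge 9/47 + 56/235 → 101/235
merge 57/235 + 77/235 → 134/235
merge 101/235 + 134/235 → 1
L = 42/235 + 77/235 + 101/235 + 134/235 + 1 = 589/235 ≈ 2.506 bits/symbol.

2.506 bits/symbol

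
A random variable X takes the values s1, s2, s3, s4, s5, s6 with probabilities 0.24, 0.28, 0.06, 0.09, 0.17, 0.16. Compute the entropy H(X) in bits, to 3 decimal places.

H = −Σ pᵢ log₂ pᵢ.
−0.24·log₂(0.24) = 0.4941
−0.28·log₂(0.28) = 0.5142
−0.06·log₂(0.06) = 0.2435
−0.09·log₂(0.09) = 0.3127
−0.17·log₂(0.17) = 0.4346
−0.16·log₂(0.16) = 0.4230
Sum ≈ 2.4221 → 2.422 bits.

2.422 bits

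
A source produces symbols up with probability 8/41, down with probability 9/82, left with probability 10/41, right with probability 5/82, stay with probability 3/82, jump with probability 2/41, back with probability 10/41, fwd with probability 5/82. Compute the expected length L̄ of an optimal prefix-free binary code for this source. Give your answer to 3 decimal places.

Repeatedly combine the two least-probable nodes; the expected code length is the sum of the merged weights.
merge 3/82 + 2/41 → 7/82
merge 5/82 + 5/82 → 5/41
merge 7/82 + 9/82 → 8/41
merge 5/41 + 8/41 → 13/41
merge 8/41 + 10/41 → 18/41
merge 10/41 + 13/41 → 23/41
merge 18/41 + 23/41 → 1
L = 7/82 + 5/41 + 8/41 + 13/41 + 18/41 + 23/41 + 1 = 223/82 ≈ 2.720 bits/symbol.

2.720 bits/symbol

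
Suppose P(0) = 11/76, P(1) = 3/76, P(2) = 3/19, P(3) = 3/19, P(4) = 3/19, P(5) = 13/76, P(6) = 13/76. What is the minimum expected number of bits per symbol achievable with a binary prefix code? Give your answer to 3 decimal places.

Repeatedly combine the two least-probable nodes; the expected code length is the sum of the merged weights.
merge 3/76 + 11/76 → 7/38
merge 3/19 + 3/19 → 6/19
merge 3/19 + 13/76 → 25/76
merge 13/76 + 7/38 → 27/76
merge 6/19 + 25/76 → 49/76
merge 27/76 + 49/76 → 1
L = 7/38 + 6/19 + 25/76 + 27/76 + 49/76 + 1 = 215/76 ≈ 2.829 bits/symbol.

2.829 bits/symbol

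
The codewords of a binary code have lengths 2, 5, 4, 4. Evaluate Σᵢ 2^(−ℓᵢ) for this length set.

0.40625

With common denominator 2^5 = 32: Σ 2^(−ℓᵢ) = 8/32 + 1/32 + 2/32 + 2/32 = 13/32 = 0.40625.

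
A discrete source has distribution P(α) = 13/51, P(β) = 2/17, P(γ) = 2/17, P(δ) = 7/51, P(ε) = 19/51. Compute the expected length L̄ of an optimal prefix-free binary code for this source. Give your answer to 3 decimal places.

Repeatedly combine the two least-probable nodes; the expected code length is the sum of the merged weights.
merge 2/17 + 2/17 → 4/17
merge 7/51 + 4/17 → 19/51
merge 13/51 + 19/51 → 32/51
merge 19/51 + 32/51 → 1
L = 4/17 + 19/51 + 32/51 + 1 = 38/17 ≈ 2.235 bits/symbol.

2.235 bits/symbol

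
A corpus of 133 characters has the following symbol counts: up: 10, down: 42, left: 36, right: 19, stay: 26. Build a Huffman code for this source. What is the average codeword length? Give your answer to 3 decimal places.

Probabilities are the counts divided by 133.
Repeatedly combine the two least-probable nodes; the expected code length is the sum of the merged weights.
merge 10/133 + 1/7 → 29/133
merge 26/133 + 29/133 → 55/133
merge 36/133 + 6/19 → 78/133
merge 55/133 + 78/133 → 1
L = 29/133 + 55/133 + 78/133 + 1 = 295/133 ≈ 2.218 bits/symbol.

2.218 bits/symbol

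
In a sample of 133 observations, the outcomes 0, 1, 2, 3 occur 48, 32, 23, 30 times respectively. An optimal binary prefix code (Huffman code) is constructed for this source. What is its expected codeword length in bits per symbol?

2 bits/symbol

Probabilities are the counts divided by 133.
Repeatedly combine the two least-probable nodes; the expected code length is the sum of the merged weights.
merge 23/133 + 30/133 → 53/133
merge 32/133 + 48/133 → 80/133
merge 53/133 + 80/133 → 1
L = 53/133 + 80/133 + 1 = 2 bits/symbol.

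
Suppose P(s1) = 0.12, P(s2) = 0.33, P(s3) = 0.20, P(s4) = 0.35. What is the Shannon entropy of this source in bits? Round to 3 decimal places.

H = −Σ pᵢ log₂ pᵢ.
−0.12·log₂(0.12) = 0.3671
−0.33·log₂(0.33) = 0.5278
−0.20·log₂(0.20) = 0.4644
−0.35·log₂(0.35) = 0.5301
Sum ≈ 1.8894 → 1.889 bits.

1.889 bits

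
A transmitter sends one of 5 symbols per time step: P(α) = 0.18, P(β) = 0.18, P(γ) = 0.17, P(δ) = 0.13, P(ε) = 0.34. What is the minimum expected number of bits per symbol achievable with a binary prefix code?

Repeatedly combine the two least-probable nodes; the expected code length is the sum of the merged weights.
merge 13/100 + 17/100 → 3/10
merge 9/50 + 9/50 → 9/25
merge 3/10 + 17/50 → 16/25
merge 9/25 + 16/25 → 1
L = 3/10 + 9/25 + 16/25 + 1 = 23/10 = 2.3 bits/symbol.

2.3 bits/symbol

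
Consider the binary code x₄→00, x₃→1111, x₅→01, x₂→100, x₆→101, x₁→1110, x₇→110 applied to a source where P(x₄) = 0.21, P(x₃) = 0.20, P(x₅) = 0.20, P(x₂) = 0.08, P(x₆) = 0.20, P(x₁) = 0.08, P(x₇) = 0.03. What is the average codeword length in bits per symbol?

2.87 bits/symbol

L̄ = Σ pᵢ·ℓᵢ = 0.21·2 + 0.20·4 + 0.20·2 + 0.08·3 + 0.20·3 + 0.08·4 + 0.03·3 = 2.87 bits/symbol.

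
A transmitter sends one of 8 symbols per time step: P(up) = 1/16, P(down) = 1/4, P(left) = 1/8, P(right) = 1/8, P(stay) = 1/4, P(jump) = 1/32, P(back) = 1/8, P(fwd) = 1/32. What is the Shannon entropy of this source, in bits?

2.6875 bits

Each probability is a power of 1/2, so log₂(1/p) is an integer.
H = Σ p·log₂(1/p) = 1/16·4 + 1/4·2 + 1/8·3 + 1/8·3 + 1/4·2 + 1/32·5 + 1/8·3 + 1/32·5 = 2.6875 bits.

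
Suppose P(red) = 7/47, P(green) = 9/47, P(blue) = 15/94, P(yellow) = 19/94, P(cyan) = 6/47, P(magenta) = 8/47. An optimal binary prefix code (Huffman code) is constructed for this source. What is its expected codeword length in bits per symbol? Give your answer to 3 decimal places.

2.606 bits/symbol

Repeatedly combine the two least-probable nodes; the expected code length is the sum of the merged weights.
merge 6/47 + 7/47 → 13/47
merge 15/94 + 8/47 → 31/94
merge 9/47 + 19/94 → 37/94
merge 13/47 + 31/94 → 57/94
merge 37/94 + 57/94 → 1
L = 13/47 + 31/94 + 37/94 + 57/94 + 1 = 245/94 ≈ 2.606 bits/symbol.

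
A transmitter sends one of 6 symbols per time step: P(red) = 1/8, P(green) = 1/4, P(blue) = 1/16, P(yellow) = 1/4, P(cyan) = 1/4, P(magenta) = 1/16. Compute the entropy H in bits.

2.375 bits

Each probability is a power of 1/2, so log₂(1/p) is an integer.
H = Σ p·log₂(1/p) = 1/8·3 + 1/4·2 + 1/16·4 + 1/4·2 + 1/4·2 + 1/16·4 = 2.375 bits.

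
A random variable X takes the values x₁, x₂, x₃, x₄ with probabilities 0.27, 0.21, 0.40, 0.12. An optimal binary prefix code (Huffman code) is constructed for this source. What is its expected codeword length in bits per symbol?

Repeatedly combine the two least-probable nodes; the expected code length is the sum of the merged weights.
merge 3/25 + 21/100 → 33/100
merge 27/100 + 33/100 → 3/5
merge 2/5 + 3/5 → 1
L = 33/100 + 3/5 + 1 = 193/100 = 1.93 bits/symbol.

1.93 bits/symbol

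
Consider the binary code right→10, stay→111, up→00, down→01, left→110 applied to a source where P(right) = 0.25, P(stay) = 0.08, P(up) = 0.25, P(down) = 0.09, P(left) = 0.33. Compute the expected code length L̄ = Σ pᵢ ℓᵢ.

L̄ = Σ pᵢ·ℓᵢ = 0.25·2 + 0.08·3 + 0.25·2 + 0.09·2 + 0.33·3 = 2.41 bits/symbol.

2.41 bits/symbol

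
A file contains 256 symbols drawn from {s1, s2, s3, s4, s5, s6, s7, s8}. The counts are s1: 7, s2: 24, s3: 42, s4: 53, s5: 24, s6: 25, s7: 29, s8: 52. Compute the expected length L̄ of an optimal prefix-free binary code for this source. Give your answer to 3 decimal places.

2.902 bits/symbol

Probabilities are the counts divided by 256.
Repeatedly combine the two least-probable nodes; the expected code length is the sum of the merged weights.
merge 7/256 + 3/32 → 31/256
merge 3/32 + 25/256 → 49/256
merge 29/256 + 31/256 → 15/64
merge 21/128 + 49/256 → 91/256
merge 13/64 + 53/256 → 105/256
merge 15/64 + 91/256 → 151/256
merge 105/256 + 151/256 → 1
L = 31/256 + 49/256 + 15/64 + 91/256 + 105/256 + 151/256 + 1 = 743/256 ≈ 2.902 bits/symbol.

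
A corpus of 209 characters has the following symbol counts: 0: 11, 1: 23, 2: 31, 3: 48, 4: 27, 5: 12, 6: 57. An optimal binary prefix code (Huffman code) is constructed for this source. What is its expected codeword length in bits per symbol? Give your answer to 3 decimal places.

2.608 bits/symbol

Probabilities are the counts divided by 209.
Repeatedly combine the two least-probable nodes; the expected code length is the sum of the merged weights.
merge 1/19 + 12/209 → 23/209
merge 23/209 + 23/209 → 46/209
merge 27/209 + 31/209 → 58/209
merge 46/209 + 48/209 → 94/209
merge 3/11 + 58/209 → 115/209
merge 94/209 + 115/209 → 1
L = 23/209 + 46/209 + 58/209 + 94/209 + 115/209 + 1 = 545/209 ≈ 2.608 bits/symbol.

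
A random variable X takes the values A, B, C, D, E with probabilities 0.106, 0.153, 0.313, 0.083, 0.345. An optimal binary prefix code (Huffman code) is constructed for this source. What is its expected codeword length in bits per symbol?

2.186 bits/symbol

Repeatedly combine the two least-probable nodes; the expected code length is the sum of the merged weights.
merge 83/1000 + 53/500 → 189/1000
merge 153/1000 + 189/1000 → 171/500
merge 313/1000 + 171/500 → 131/200
merge 69/200 + 131/200 → 1
L = 189/1000 + 171/500 + 131/200 + 1 = 1093/500 = 2.186 bits/symbol.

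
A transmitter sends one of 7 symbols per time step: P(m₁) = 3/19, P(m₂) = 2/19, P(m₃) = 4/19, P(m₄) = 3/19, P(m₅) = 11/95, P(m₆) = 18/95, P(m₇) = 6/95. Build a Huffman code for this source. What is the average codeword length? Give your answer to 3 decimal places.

Repeatedly combine the two least-probable nodes; the expected code length is the sum of the merged weights.
merge 6/95 + 2/19 → 16/95
merge 11/95 + 3/19 → 26/95
merge 3/19 + 16/95 → 31/95
merge 18/95 + 4/19 → 2/5
merge 26/95 + 31/95 → 3/5
merge 2/5 + 3/5 → 1
L = 16/95 + 26/95 + 31/95 + 2/5 + 3/5 + 1 = 263/95 ≈ 2.768 bits/symbol.

2.768 bits/symbol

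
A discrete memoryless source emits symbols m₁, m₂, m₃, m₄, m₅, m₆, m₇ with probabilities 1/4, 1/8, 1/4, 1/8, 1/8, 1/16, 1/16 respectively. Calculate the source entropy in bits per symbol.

Each probability is a power of 1/2, so log₂(1/p) is an integer.
H = Σ p·log₂(1/p) = 1/4·2 + 1/8·3 + 1/4·2 + 1/8·3 + 1/8·3 + 1/16·4 + 1/16·4 = 2.625 bits.

2.625 bits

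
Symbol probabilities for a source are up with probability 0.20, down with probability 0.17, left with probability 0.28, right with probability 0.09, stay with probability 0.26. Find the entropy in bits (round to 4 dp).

H = −Σ pᵢ log₂ pᵢ.
−0.20·log₂(0.20) = 0.4644
−0.17·log₂(0.17) = 0.4346
−0.28·log₂(0.28) = 0.5142
−0.09·log₂(0.09) = 0.3127
−0.26·log₂(0.26) = 0.5053
Sum ≈ 2.2311 → 2.2311 bits.

2.2311 bits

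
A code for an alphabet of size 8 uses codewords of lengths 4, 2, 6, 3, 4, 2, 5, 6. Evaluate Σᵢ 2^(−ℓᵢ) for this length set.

0.8125

With common denominator 2^6 = 64: Σ 2^(−ℓᵢ) = 4/64 + 16/64 + 1/64 + 8/64 + 4/64 + 16/64 + 2/64 + 1/64 = 52/64 = 0.8125.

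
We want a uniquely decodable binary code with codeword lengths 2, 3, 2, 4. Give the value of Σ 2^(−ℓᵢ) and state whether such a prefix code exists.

With common denominator 2^4 = 16: Σ 2^(−ℓᵢ) = 4/16 + 2/16 + 4/16 + 1/16 = 11/16 = 0.6875.
Kraft's inequality requires Σ ≤ 1; here Σ = 0.6875 ≤ 1, so such a prefix code exists.

0.6875; yes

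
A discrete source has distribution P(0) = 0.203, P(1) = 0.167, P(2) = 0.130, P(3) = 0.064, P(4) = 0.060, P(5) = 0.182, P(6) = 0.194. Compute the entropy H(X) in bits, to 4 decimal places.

2.6845 bits

H = −Σ pᵢ log₂ pᵢ.
−0.203·log₂(0.203) = 0.4670
−0.167·log₂(0.167) = 0.4312
−0.130·log₂(0.130) = 0.3826
−0.064·log₂(0.064) = 0.2538
−0.060·log₂(0.060) = 0.2435
−0.182·log₂(0.182) = 0.4474
−0.194·log₂(0.194) = 0.4590
Sum ≈ 2.6845 → 2.6845 bits.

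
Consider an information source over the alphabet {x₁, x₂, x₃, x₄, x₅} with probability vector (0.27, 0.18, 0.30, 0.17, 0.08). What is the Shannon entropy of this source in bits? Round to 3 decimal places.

2.203 bits

H = −Σ pᵢ log₂ pᵢ.
−0.27·log₂(0.27) = 0.5100
−0.18·log₂(0.18) = 0.4453
−0.30·log₂(0.30) = 0.5211
−0.17·log₂(0.17) = 0.4346
−0.08·log₂(0.08) = 0.2915
Sum ≈ 2.2025 → 2.203 bits.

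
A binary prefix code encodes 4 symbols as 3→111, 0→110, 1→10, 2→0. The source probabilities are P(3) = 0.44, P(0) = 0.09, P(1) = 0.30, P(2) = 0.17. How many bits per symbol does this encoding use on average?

L̄ = Σ pᵢ·ℓᵢ = 0.44·3 + 0.09·3 + 0.30·2 + 0.17·1 = 2.36 bits/symbol.

2.36 bits/symbol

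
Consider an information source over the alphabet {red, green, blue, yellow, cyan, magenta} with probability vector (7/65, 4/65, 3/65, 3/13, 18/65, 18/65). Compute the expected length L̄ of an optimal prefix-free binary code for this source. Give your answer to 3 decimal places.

Repeatedly combine the two least-probable nodes; the expected code length is the sum of the merged weights.
merge 3/65 + 4/65 → 7/65
merge 7/65 + 7/65 → 14/65
merge 14/65 + 3/13 → 29/65
merge 18/65 + 18/65 → 36/65
merge 29/65 + 36/65 → 1
L = 7/65 + 14/65 + 29/65 + 36/65 + 1 = 151/65 ≈ 2.323 bits/symbol.

2.323 bits/symbol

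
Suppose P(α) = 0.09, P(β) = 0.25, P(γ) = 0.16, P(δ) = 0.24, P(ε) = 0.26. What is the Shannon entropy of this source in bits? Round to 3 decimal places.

2.235 bits

H = −Σ pᵢ log₂ pᵢ.
−0.09·log₂(0.09) = 0.3127
−0.25·log₂(0.25) = 0.5000
−0.16·log₂(0.16) = 0.4230
−0.24·log₂(0.24) = 0.4941
−0.26·log₂(0.26) = 0.5053
Sum ≈ 2.2351 → 2.235 bits.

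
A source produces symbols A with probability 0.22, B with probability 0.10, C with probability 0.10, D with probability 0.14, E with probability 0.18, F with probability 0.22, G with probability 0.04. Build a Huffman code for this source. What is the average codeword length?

Repeatedly combine the two least-probable nodes; the expected code length is the sum of the merged weights.
merge 1/25 + 1/10 → 7/50
merge 1/10 + 7/50 → 6/25
merge 7/50 + 9/50 → 8/25
merge 11/50 + 11/50 → 11/25
merge 6/25 + 8/25 → 14/25
merge 11/25 + 14/25 → 1
L = 7/50 + 6/25 + 8/25 + 11/25 + 14/25 + 1 = 27/10 = 2.7 bits/symbol.

2.7 bits/symbol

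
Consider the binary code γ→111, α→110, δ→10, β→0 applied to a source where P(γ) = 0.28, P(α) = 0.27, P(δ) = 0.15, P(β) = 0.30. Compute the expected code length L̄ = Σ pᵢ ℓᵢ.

2.25 bits/symbol

L̄ = Σ pᵢ·ℓᵢ = 0.28·3 + 0.27·3 + 0.15·2 + 0.30·1 = 2.25 bits/symbol.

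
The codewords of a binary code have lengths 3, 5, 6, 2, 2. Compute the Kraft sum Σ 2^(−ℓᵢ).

With common denominator 2^6 = 64: Σ 2^(−ℓᵢ) = 8/64 + 2/64 + 1/64 + 16/64 + 16/64 = 43/64 = 0.671875.

0.671875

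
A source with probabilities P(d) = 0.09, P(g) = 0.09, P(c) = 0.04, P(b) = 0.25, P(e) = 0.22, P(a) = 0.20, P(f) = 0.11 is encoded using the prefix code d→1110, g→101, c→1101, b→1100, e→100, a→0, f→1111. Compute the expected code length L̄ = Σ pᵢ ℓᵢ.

3.09 bits/symbol

L̄ = Σ pᵢ·ℓᵢ = 0.09·4 + 0.09·3 + 0.04·4 + 0.25·4 + 0.22·3 + 0.20·1 + 0.11·4 = 3.09 bits/symbol.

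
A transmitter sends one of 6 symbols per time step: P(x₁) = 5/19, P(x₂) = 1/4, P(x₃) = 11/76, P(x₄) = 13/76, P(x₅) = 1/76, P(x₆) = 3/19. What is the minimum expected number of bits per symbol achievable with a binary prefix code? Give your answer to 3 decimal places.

Repeatedly combine the two least-probable nodes; the expected code length is the sum of the merged weights.
merge 1/76 + 11/76 → 3/19
merge 3/19 + 3/19 → 6/19
merge 13/76 + 1/4 → 8/19
merge 5/19 + 6/19 → 11/19
merge 8/19 + 11/19 → 1
L = 3/19 + 6/19 + 8/19 + 11/19 + 1 = 47/19 ≈ 2.474 bits/symbol.

2.474 bits/symbol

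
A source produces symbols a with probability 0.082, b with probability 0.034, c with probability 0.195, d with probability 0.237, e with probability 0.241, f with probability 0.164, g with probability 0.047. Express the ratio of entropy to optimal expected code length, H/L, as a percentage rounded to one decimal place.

Entropy H = −Σ p log₂ p ≈ 2.5437 bits.
Huffman merges: 17/500+47/1000→81/1000; 81/1000+41/500→163/1000; 163/1000+41/250→327/1000; 39/200+237/1000→54/125; 241/1000+327/1000→71/125; 54/125+71/125→1. L = 2571/1000 ≈ 2.5710.
Efficiency = H/L = 2.5437/2.5710 = 98.9%.

98.9%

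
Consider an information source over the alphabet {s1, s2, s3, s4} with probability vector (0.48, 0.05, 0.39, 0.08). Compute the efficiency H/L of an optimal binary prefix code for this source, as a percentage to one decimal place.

Entropy H = −Σ p log₂ p ≈ 1.5457 bits.
Huffman merges: 1/20+2/25→13/100; 13/100+39/100→13/25; 12/25+13/25→1. L = 33/20 ≈ 1.6500.
Efficiency = H/L = 1.5457/1.6500 = 93.7%.

93.7%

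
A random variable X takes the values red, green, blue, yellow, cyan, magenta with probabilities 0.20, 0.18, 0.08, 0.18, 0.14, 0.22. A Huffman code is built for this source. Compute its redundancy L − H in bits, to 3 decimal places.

Entropy H = −Σ p log₂ p ≈ 2.5242 bits.
Huffman merges: 2/25+7/50→11/50; 9/50+9/50→9/25; 1/5+11/50→21/50; 11/50+9/25→29/50; 21/50+29/50→1. L = 129/50 ≈ 2.5800.
L − H = 2.5800 − 2.5242 = 0.056 bits.

0.056 bits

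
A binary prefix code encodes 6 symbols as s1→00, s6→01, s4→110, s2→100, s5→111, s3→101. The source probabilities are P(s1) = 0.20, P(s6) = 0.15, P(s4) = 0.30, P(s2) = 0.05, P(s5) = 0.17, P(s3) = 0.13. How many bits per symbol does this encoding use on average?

L̄ = Σ pᵢ·ℓᵢ = 0.20·2 + 0.15·2 + 0.30·3 + 0.05·3 + 0.17·3 + 0.13·3 = 2.65 bits/symbol.

2.65 bits/symbol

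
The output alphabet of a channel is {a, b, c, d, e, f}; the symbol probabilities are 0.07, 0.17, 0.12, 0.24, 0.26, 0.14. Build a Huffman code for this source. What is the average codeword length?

Repeatedly combine the two least-probable nodes; the expected code length is the sum of the merged weights.
merge 7/100 + 3/25 → 19/100
merge 7/50 + 17/100 → 31/100
merge 19/100 + 6/25 → 43/100
merge 13/50 + 31/100 → 57/100
merge 43/100 + 57/100 → 1
L = 19/100 + 31/100 + 43/100 + 57/100 + 1 = 5/2 = 2.5 bits/symbol.

2.5 bits/symbol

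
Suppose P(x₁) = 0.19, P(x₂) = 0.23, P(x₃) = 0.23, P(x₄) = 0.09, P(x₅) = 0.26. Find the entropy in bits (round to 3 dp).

H = −Σ pᵢ log₂ pᵢ.
−0.19·log₂(0.19) = 0.4552
−0.23·log₂(0.23) = 0.4877
−0.23·log₂(0.23) = 0.4877
−0.09·log₂(0.09) = 0.3127
−0.26·log₂(0.26) = 0.5053
Sum ≈ 2.2485 → 2.249 bits.

2.249 bits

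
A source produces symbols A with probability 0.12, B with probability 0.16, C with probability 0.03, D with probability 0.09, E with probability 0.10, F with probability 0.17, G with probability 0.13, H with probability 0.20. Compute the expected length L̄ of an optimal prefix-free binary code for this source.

2.92 bits/symbol

Repeatedly combine the two least-probable nodes; the expected code length is the sum of the merged weights.
merge 3/100 + 9/100 → 3/25
merge 1/10 + 3/25 → 11/50
merge 3/25 + 13/100 → 1/4
merge 4/25 + 17/100 → 33/100
merge 1/5 + 11/50 → 21/50
merge 1/4 + 33/100 → 29/50
merge 21/50 + 29/50 → 1
L = 3/25 + 11/50 + 1/4 + 33/100 + 21/50 + 29/50 + 1 = 73/25 = 2.92 bits/symbol.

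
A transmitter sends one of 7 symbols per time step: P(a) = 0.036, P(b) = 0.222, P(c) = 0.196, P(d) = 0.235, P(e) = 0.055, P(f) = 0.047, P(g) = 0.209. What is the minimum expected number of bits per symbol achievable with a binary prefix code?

2.555 bits/symbol

Repeatedly combine the two least-probable nodes; the expected code length is the sum of the merged weights.
merge 9/250 + 47/1000 → 83/1000
merge 11/200 + 83/1000 → 69/500
merge 69/500 + 49/250 → 167/500
merge 209/1000 + 111/500 → 431/1000
merge 47/200 + 167/500 → 569/1000
merge 431/1000 + 569/1000 → 1
L = 83/1000 + 69/500 + 167/500 + 431/1000 + 569/1000 + 1 = 511/200 = 2.555 bits/symbol.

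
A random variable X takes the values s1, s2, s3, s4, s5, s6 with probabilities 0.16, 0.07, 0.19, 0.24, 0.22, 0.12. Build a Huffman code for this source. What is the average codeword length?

Repeatedly combine the two least-probable nodes; the expected code length is the sum of the merged weights.
merge 7/100 + 3/25 → 19/100
merge 4/25 + 19/100 → 7/20
merge 19/100 + 11/50 → 41/100
merge 6/25 + 7/20 → 59/100
merge 41/100 + 59/100 → 1
L = 19/100 + 7/20 + 41/100 + 59/100 + 1 = 127/50 = 2.54 bits/symbol.

2.54 bits/symbol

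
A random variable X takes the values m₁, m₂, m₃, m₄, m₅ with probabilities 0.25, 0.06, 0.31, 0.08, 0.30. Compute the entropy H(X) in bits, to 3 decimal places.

2.080 bits

H = −Σ pᵢ log₂ pᵢ.
−0.25·log₂(0.25) = 0.5000
−0.06·log₂(0.06) = 0.2435
−0.31·log₂(0.31) = 0.5238
−0.08·log₂(0.08) = 0.2915
−0.30·log₂(0.30) = 0.5211
Sum ≈ 2.0799 → 2.080 bits.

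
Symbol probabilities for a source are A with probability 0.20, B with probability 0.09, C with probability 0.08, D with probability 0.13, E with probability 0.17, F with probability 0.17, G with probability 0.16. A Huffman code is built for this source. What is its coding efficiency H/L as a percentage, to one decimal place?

98.0%

Entropy H = −Σ p log₂ p ≈ 2.7434 bits.
Huffman merges: 2/25+9/100→17/100; 13/100+4/25→29/100; 17/100+17/100→17/50; 17/100+1/5→37/100; 29/100+17/50→63/100; 37/100+63/100→1. L = 14/5 ≈ 2.8000.
Efficiency = H/L = 2.7434/2.8000 = 98.0%.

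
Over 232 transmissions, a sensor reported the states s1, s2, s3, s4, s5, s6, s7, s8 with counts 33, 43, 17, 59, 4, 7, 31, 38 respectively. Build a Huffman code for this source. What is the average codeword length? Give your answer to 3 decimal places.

Probabilities are the counts divided by 232.
Repeatedly combine the two least-probable nodes; the expected code length is the sum of the merged weights.
merge 1/58 + 7/232 → 11/232
merge 11/232 + 17/232 → 7/58
merge 7/58 + 31/232 → 59/232
merge 33/232 + 19/116 → 71/232
merge 43/232 + 59/232 → 51/116
merge 59/232 + 71/232 → 65/116
merge 51/116 + 65/116 → 1
L = 11/232 + 7/58 + 59/232 + 71/232 + 51/116 + 65/116 + 1 = 633/232 ≈ 2.728 bits/symbol.

2.728 bits/symbol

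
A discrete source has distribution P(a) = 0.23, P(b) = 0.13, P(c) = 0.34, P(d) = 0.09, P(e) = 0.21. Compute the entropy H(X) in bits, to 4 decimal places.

H = −Σ pᵢ log₂ pᵢ.
−0.23·log₂(0.23) = 0.4877
−0.13·log₂(0.13) = 0.3826
−0.34·log₂(0.34) = 0.5292
−0.09·log₂(0.09) = 0.3127
−0.21·log₂(0.21) = 0.4728
Sum ≈ 2.1850 → 2.1850 bits.

2.1850 bits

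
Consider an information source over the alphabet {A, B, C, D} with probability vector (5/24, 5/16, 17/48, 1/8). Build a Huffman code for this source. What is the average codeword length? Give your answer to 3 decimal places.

1.979 bits/symbol

Repeatedly combine the two least-probable nodes; the expected code length is the sum of the merged weights.
merge 1/8 + 5/24 → 1/3
merge 5/16 + 1/3 → 31/48
merge 17/48 + 31/48 → 1
L = 1/3 + 31/48 + 1 = 95/48 ≈ 1.979 bits/symbol.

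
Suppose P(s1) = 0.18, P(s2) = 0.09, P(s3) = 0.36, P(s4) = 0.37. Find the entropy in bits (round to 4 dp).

H = −Σ pᵢ log₂ pᵢ.
−0.18·log₂(0.18) = 0.4453
−0.09·log₂(0.09) = 0.3127
−0.36·log₂(0.36) = 0.5306
−0.37·log₂(0.37) = 0.5307
Sum ≈ 1.8193 → 1.8193 bits.

1.8193 bits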